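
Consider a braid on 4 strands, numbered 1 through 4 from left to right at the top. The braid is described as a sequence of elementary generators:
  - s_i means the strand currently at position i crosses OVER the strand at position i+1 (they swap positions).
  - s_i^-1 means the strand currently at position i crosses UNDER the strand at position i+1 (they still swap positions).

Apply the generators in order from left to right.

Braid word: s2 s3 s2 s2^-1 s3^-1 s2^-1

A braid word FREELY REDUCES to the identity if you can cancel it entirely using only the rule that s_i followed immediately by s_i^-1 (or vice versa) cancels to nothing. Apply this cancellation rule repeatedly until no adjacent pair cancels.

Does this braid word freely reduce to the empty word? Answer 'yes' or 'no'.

Answer: yes

Derivation:
Gen 1 (s2): push. Stack: [s2]
Gen 2 (s3): push. Stack: [s2 s3]
Gen 3 (s2): push. Stack: [s2 s3 s2]
Gen 4 (s2^-1): cancels prior s2. Stack: [s2 s3]
Gen 5 (s3^-1): cancels prior s3. Stack: [s2]
Gen 6 (s2^-1): cancels prior s2. Stack: []
Reduced word: (empty)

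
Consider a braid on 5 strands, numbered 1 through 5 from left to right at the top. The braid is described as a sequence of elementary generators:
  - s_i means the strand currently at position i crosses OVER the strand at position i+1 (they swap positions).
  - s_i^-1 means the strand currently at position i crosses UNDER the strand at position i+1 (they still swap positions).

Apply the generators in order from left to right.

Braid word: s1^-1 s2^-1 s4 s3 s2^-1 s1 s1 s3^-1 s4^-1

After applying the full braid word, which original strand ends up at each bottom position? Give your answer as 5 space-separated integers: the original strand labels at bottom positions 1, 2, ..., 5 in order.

Answer: 2 5 1 4 3

Derivation:
Gen 1 (s1^-1): strand 1 crosses under strand 2. Perm now: [2 1 3 4 5]
Gen 2 (s2^-1): strand 1 crosses under strand 3. Perm now: [2 3 1 4 5]
Gen 3 (s4): strand 4 crosses over strand 5. Perm now: [2 3 1 5 4]
Gen 4 (s3): strand 1 crosses over strand 5. Perm now: [2 3 5 1 4]
Gen 5 (s2^-1): strand 3 crosses under strand 5. Perm now: [2 5 3 1 4]
Gen 6 (s1): strand 2 crosses over strand 5. Perm now: [5 2 3 1 4]
Gen 7 (s1): strand 5 crosses over strand 2. Perm now: [2 5 3 1 4]
Gen 8 (s3^-1): strand 3 crosses under strand 1. Perm now: [2 5 1 3 4]
Gen 9 (s4^-1): strand 3 crosses under strand 4. Perm now: [2 5 1 4 3]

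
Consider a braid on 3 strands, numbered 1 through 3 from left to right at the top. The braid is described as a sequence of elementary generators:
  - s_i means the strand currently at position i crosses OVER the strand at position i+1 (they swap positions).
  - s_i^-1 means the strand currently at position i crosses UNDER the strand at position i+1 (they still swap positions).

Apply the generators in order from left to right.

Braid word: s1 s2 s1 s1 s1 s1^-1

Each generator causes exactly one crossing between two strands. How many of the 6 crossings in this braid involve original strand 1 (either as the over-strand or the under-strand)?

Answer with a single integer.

Answer: 2

Derivation:
Gen 1: crossing 1x2. Involves strand 1? yes. Count so far: 1
Gen 2: crossing 1x3. Involves strand 1? yes. Count so far: 2
Gen 3: crossing 2x3. Involves strand 1? no. Count so far: 2
Gen 4: crossing 3x2. Involves strand 1? no. Count so far: 2
Gen 5: crossing 2x3. Involves strand 1? no. Count so far: 2
Gen 6: crossing 3x2. Involves strand 1? no. Count so far: 2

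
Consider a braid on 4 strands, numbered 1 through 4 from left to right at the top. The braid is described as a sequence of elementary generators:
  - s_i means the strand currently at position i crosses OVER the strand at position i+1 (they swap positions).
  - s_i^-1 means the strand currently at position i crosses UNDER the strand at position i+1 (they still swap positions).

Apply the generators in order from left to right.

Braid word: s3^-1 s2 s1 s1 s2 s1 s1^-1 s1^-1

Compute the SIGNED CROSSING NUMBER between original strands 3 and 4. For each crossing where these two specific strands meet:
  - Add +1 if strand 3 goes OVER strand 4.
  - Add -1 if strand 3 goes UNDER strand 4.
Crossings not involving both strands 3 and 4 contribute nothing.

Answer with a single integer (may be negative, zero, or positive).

Gen 1: 3 under 4. Both 3&4? yes. Contrib: -1. Sum: -1
Gen 2: crossing 2x4. Both 3&4? no. Sum: -1
Gen 3: crossing 1x4. Both 3&4? no. Sum: -1
Gen 4: crossing 4x1. Both 3&4? no. Sum: -1
Gen 5: crossing 4x2. Both 3&4? no. Sum: -1
Gen 6: crossing 1x2. Both 3&4? no. Sum: -1
Gen 7: crossing 2x1. Both 3&4? no. Sum: -1
Gen 8: crossing 1x2. Both 3&4? no. Sum: -1

Answer: -1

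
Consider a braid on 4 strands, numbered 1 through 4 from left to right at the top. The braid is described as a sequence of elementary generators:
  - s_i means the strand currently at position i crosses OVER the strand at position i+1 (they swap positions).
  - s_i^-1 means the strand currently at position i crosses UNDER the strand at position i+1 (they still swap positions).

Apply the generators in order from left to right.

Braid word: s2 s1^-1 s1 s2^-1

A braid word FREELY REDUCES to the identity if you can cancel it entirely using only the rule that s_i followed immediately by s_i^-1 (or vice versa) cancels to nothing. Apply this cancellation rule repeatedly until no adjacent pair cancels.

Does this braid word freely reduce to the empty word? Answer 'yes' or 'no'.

Gen 1 (s2): push. Stack: [s2]
Gen 2 (s1^-1): push. Stack: [s2 s1^-1]
Gen 3 (s1): cancels prior s1^-1. Stack: [s2]
Gen 4 (s2^-1): cancels prior s2. Stack: []
Reduced word: (empty)

Answer: yes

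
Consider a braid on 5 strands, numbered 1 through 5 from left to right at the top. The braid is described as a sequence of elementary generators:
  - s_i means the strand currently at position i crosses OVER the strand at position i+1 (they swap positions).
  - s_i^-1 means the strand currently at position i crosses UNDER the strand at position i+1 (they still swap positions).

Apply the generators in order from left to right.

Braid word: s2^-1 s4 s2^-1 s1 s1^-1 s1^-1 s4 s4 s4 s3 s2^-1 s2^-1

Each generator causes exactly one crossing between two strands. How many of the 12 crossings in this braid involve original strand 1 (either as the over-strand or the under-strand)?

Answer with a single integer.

Answer: 5

Derivation:
Gen 1: crossing 2x3. Involves strand 1? no. Count so far: 0
Gen 2: crossing 4x5. Involves strand 1? no. Count so far: 0
Gen 3: crossing 3x2. Involves strand 1? no. Count so far: 0
Gen 4: crossing 1x2. Involves strand 1? yes. Count so far: 1
Gen 5: crossing 2x1. Involves strand 1? yes. Count so far: 2
Gen 6: crossing 1x2. Involves strand 1? yes. Count so far: 3
Gen 7: crossing 5x4. Involves strand 1? no. Count so far: 3
Gen 8: crossing 4x5. Involves strand 1? no. Count so far: 3
Gen 9: crossing 5x4. Involves strand 1? no. Count so far: 3
Gen 10: crossing 3x4. Involves strand 1? no. Count so far: 3
Gen 11: crossing 1x4. Involves strand 1? yes. Count so far: 4
Gen 12: crossing 4x1. Involves strand 1? yes. Count so far: 5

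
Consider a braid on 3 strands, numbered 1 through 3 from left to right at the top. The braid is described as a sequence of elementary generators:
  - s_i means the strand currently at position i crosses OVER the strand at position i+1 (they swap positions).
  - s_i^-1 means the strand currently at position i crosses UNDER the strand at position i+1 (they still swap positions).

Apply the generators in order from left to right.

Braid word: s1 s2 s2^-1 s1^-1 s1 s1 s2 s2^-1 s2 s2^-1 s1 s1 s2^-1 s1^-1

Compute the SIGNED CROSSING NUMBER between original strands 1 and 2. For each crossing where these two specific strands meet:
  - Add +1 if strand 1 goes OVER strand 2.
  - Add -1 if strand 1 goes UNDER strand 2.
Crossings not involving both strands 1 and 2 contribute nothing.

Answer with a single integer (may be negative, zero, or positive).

Answer: 2

Derivation:
Gen 1: 1 over 2. Both 1&2? yes. Contrib: +1. Sum: 1
Gen 2: crossing 1x3. Both 1&2? no. Sum: 1
Gen 3: crossing 3x1. Both 1&2? no. Sum: 1
Gen 4: 2 under 1. Both 1&2? yes. Contrib: +1. Sum: 2
Gen 5: 1 over 2. Both 1&2? yes. Contrib: +1. Sum: 3
Gen 6: 2 over 1. Both 1&2? yes. Contrib: -1. Sum: 2
Gen 7: crossing 2x3. Both 1&2? no. Sum: 2
Gen 8: crossing 3x2. Both 1&2? no. Sum: 2
Gen 9: crossing 2x3. Both 1&2? no. Sum: 2
Gen 10: crossing 3x2. Both 1&2? no. Sum: 2
Gen 11: 1 over 2. Both 1&2? yes. Contrib: +1. Sum: 3
Gen 12: 2 over 1. Both 1&2? yes. Contrib: -1. Sum: 2
Gen 13: crossing 2x3. Both 1&2? no. Sum: 2
Gen 14: crossing 1x3. Both 1&2? no. Sum: 2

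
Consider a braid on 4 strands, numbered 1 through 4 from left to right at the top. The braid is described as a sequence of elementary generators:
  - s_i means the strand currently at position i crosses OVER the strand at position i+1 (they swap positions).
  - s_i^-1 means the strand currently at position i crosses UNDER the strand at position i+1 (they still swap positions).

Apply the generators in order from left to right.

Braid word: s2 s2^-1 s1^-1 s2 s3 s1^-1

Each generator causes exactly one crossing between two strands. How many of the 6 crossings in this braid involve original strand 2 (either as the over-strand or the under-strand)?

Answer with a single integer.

Answer: 4

Derivation:
Gen 1: crossing 2x3. Involves strand 2? yes. Count so far: 1
Gen 2: crossing 3x2. Involves strand 2? yes. Count so far: 2
Gen 3: crossing 1x2. Involves strand 2? yes. Count so far: 3
Gen 4: crossing 1x3. Involves strand 2? no. Count so far: 3
Gen 5: crossing 1x4. Involves strand 2? no. Count so far: 3
Gen 6: crossing 2x3. Involves strand 2? yes. Count so far: 4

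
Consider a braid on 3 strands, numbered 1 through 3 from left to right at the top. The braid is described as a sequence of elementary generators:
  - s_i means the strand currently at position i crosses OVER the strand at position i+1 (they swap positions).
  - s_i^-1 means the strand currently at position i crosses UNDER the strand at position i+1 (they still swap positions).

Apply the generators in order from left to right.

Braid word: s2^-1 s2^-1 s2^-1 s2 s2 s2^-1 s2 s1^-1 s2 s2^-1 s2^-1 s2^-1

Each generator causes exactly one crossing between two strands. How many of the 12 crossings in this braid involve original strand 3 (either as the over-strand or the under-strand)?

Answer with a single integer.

Answer: 8

Derivation:
Gen 1: crossing 2x3. Involves strand 3? yes. Count so far: 1
Gen 2: crossing 3x2. Involves strand 3? yes. Count so far: 2
Gen 3: crossing 2x3. Involves strand 3? yes. Count so far: 3
Gen 4: crossing 3x2. Involves strand 3? yes. Count so far: 4
Gen 5: crossing 2x3. Involves strand 3? yes. Count so far: 5
Gen 6: crossing 3x2. Involves strand 3? yes. Count so far: 6
Gen 7: crossing 2x3. Involves strand 3? yes. Count so far: 7
Gen 8: crossing 1x3. Involves strand 3? yes. Count so far: 8
Gen 9: crossing 1x2. Involves strand 3? no. Count so far: 8
Gen 10: crossing 2x1. Involves strand 3? no. Count so far: 8
Gen 11: crossing 1x2. Involves strand 3? no. Count so far: 8
Gen 12: crossing 2x1. Involves strand 3? no. Count so far: 8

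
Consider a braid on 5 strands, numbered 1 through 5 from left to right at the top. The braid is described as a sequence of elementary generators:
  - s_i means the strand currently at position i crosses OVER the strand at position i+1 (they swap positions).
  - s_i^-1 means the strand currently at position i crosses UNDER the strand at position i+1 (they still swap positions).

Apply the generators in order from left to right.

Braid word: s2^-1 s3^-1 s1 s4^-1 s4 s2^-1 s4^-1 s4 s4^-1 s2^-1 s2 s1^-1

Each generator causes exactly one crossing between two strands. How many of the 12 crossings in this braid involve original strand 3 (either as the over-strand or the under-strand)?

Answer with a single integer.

Answer: 3

Derivation:
Gen 1: crossing 2x3. Involves strand 3? yes. Count so far: 1
Gen 2: crossing 2x4. Involves strand 3? no. Count so far: 1
Gen 3: crossing 1x3. Involves strand 3? yes. Count so far: 2
Gen 4: crossing 2x5. Involves strand 3? no. Count so far: 2
Gen 5: crossing 5x2. Involves strand 3? no. Count so far: 2
Gen 6: crossing 1x4. Involves strand 3? no. Count so far: 2
Gen 7: crossing 2x5. Involves strand 3? no. Count so far: 2
Gen 8: crossing 5x2. Involves strand 3? no. Count so far: 2
Gen 9: crossing 2x5. Involves strand 3? no. Count so far: 2
Gen 10: crossing 4x1. Involves strand 3? no. Count so far: 2
Gen 11: crossing 1x4. Involves strand 3? no. Count so far: 2
Gen 12: crossing 3x4. Involves strand 3? yes. Count so far: 3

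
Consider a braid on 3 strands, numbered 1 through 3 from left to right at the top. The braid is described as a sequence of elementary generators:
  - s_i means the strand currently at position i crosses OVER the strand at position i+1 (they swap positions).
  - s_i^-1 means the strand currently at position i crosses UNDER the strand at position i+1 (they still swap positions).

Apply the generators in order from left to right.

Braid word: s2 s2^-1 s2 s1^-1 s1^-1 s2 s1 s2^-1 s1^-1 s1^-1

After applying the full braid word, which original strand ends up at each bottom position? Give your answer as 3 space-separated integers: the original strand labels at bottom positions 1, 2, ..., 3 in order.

Answer: 2 3 1

Derivation:
Gen 1 (s2): strand 2 crosses over strand 3. Perm now: [1 3 2]
Gen 2 (s2^-1): strand 3 crosses under strand 2. Perm now: [1 2 3]
Gen 3 (s2): strand 2 crosses over strand 3. Perm now: [1 3 2]
Gen 4 (s1^-1): strand 1 crosses under strand 3. Perm now: [3 1 2]
Gen 5 (s1^-1): strand 3 crosses under strand 1. Perm now: [1 3 2]
Gen 6 (s2): strand 3 crosses over strand 2. Perm now: [1 2 3]
Gen 7 (s1): strand 1 crosses over strand 2. Perm now: [2 1 3]
Gen 8 (s2^-1): strand 1 crosses under strand 3. Perm now: [2 3 1]
Gen 9 (s1^-1): strand 2 crosses under strand 3. Perm now: [3 2 1]
Gen 10 (s1^-1): strand 3 crosses under strand 2. Perm now: [2 3 1]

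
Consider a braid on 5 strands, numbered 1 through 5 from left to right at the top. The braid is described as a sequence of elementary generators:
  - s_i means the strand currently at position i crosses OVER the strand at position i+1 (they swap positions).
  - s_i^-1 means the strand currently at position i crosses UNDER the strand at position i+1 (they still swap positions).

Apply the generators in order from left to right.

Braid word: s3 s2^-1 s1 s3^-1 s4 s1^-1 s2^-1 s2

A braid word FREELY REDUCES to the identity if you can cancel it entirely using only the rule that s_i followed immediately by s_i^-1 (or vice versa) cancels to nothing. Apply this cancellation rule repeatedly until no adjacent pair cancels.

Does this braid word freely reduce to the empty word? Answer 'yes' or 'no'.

Gen 1 (s3): push. Stack: [s3]
Gen 2 (s2^-1): push. Stack: [s3 s2^-1]
Gen 3 (s1): push. Stack: [s3 s2^-1 s1]
Gen 4 (s3^-1): push. Stack: [s3 s2^-1 s1 s3^-1]
Gen 5 (s4): push. Stack: [s3 s2^-1 s1 s3^-1 s4]
Gen 6 (s1^-1): push. Stack: [s3 s2^-1 s1 s3^-1 s4 s1^-1]
Gen 7 (s2^-1): push. Stack: [s3 s2^-1 s1 s3^-1 s4 s1^-1 s2^-1]
Gen 8 (s2): cancels prior s2^-1. Stack: [s3 s2^-1 s1 s3^-1 s4 s1^-1]
Reduced word: s3 s2^-1 s1 s3^-1 s4 s1^-1

Answer: no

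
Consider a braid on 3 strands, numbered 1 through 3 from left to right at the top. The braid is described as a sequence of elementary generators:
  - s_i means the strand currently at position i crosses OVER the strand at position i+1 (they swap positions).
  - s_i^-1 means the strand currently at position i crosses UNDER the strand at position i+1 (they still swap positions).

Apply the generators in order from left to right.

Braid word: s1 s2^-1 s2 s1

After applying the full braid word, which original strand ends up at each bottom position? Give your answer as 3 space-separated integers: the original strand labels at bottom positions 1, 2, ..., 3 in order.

Gen 1 (s1): strand 1 crosses over strand 2. Perm now: [2 1 3]
Gen 2 (s2^-1): strand 1 crosses under strand 3. Perm now: [2 3 1]
Gen 3 (s2): strand 3 crosses over strand 1. Perm now: [2 1 3]
Gen 4 (s1): strand 2 crosses over strand 1. Perm now: [1 2 3]

Answer: 1 2 3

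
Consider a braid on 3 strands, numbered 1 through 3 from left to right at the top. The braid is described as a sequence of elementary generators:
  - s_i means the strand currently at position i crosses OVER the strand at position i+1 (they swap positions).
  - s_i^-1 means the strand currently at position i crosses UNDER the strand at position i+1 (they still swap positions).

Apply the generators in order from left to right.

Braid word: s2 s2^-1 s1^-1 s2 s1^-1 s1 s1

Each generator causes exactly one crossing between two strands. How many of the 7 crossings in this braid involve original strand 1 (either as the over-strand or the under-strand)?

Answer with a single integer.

Answer: 2

Derivation:
Gen 1: crossing 2x3. Involves strand 1? no. Count so far: 0
Gen 2: crossing 3x2. Involves strand 1? no. Count so far: 0
Gen 3: crossing 1x2. Involves strand 1? yes. Count so far: 1
Gen 4: crossing 1x3. Involves strand 1? yes. Count so far: 2
Gen 5: crossing 2x3. Involves strand 1? no. Count so far: 2
Gen 6: crossing 3x2. Involves strand 1? no. Count so far: 2
Gen 7: crossing 2x3. Involves strand 1? no. Count so far: 2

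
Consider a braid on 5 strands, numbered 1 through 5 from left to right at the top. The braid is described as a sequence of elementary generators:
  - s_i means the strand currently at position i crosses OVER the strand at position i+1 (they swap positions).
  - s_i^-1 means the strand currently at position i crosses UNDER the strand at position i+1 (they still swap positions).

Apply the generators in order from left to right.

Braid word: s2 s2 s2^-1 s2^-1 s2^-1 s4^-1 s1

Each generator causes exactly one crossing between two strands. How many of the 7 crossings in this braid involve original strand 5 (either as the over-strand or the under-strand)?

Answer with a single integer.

Gen 1: crossing 2x3. Involves strand 5? no. Count so far: 0
Gen 2: crossing 3x2. Involves strand 5? no. Count so far: 0
Gen 3: crossing 2x3. Involves strand 5? no. Count so far: 0
Gen 4: crossing 3x2. Involves strand 5? no. Count so far: 0
Gen 5: crossing 2x3. Involves strand 5? no. Count so far: 0
Gen 6: crossing 4x5. Involves strand 5? yes. Count so far: 1
Gen 7: crossing 1x3. Involves strand 5? no. Count so far: 1

Answer: 1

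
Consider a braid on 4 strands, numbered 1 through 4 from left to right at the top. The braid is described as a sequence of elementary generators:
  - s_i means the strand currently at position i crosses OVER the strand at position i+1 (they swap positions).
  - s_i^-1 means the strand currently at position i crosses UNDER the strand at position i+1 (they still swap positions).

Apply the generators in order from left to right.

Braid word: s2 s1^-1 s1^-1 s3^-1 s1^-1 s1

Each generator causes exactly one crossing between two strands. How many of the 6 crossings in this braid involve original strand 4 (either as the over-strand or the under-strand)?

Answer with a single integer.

Answer: 1

Derivation:
Gen 1: crossing 2x3. Involves strand 4? no. Count so far: 0
Gen 2: crossing 1x3. Involves strand 4? no. Count so far: 0
Gen 3: crossing 3x1. Involves strand 4? no. Count so far: 0
Gen 4: crossing 2x4. Involves strand 4? yes. Count so far: 1
Gen 5: crossing 1x3. Involves strand 4? no. Count so far: 1
Gen 6: crossing 3x1. Involves strand 4? no. Count so far: 1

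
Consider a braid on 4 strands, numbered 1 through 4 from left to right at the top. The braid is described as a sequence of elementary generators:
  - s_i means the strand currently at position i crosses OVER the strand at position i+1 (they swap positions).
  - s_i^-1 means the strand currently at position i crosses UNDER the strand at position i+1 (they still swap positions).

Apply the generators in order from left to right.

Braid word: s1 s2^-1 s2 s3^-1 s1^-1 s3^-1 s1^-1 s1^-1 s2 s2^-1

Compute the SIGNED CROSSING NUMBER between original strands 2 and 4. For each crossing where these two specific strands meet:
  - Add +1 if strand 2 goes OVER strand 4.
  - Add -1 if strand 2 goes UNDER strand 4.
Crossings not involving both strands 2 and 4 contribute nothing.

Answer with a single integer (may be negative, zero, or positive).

Answer: 0

Derivation:
Gen 1: crossing 1x2. Both 2&4? no. Sum: 0
Gen 2: crossing 1x3. Both 2&4? no. Sum: 0
Gen 3: crossing 3x1. Both 2&4? no. Sum: 0
Gen 4: crossing 3x4. Both 2&4? no. Sum: 0
Gen 5: crossing 2x1. Both 2&4? no. Sum: 0
Gen 6: crossing 4x3. Both 2&4? no. Sum: 0
Gen 7: crossing 1x2. Both 2&4? no. Sum: 0
Gen 8: crossing 2x1. Both 2&4? no. Sum: 0
Gen 9: crossing 2x3. Both 2&4? no. Sum: 0
Gen 10: crossing 3x2. Both 2&4? no. Sum: 0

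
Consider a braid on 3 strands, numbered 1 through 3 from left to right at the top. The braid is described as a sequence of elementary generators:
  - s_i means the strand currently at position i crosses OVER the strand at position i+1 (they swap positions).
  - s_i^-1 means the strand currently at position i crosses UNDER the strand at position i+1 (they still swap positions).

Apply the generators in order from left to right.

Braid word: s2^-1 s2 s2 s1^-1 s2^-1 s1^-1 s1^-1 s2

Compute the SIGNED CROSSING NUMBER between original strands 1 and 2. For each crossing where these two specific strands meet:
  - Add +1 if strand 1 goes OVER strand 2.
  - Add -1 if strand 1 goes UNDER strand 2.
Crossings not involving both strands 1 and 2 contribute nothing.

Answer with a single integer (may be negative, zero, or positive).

Gen 1: crossing 2x3. Both 1&2? no. Sum: 0
Gen 2: crossing 3x2. Both 1&2? no. Sum: 0
Gen 3: crossing 2x3. Both 1&2? no. Sum: 0
Gen 4: crossing 1x3. Both 1&2? no. Sum: 0
Gen 5: 1 under 2. Both 1&2? yes. Contrib: -1. Sum: -1
Gen 6: crossing 3x2. Both 1&2? no. Sum: -1
Gen 7: crossing 2x3. Both 1&2? no. Sum: -1
Gen 8: 2 over 1. Both 1&2? yes. Contrib: -1. Sum: -2

Answer: -2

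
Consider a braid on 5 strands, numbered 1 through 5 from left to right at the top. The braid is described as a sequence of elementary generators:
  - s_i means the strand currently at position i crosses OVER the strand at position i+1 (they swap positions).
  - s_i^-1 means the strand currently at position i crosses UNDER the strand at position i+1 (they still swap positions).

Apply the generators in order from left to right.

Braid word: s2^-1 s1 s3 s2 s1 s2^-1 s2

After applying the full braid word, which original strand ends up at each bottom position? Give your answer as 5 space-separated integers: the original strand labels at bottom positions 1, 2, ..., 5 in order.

Gen 1 (s2^-1): strand 2 crosses under strand 3. Perm now: [1 3 2 4 5]
Gen 2 (s1): strand 1 crosses over strand 3. Perm now: [3 1 2 4 5]
Gen 3 (s3): strand 2 crosses over strand 4. Perm now: [3 1 4 2 5]
Gen 4 (s2): strand 1 crosses over strand 4. Perm now: [3 4 1 2 5]
Gen 5 (s1): strand 3 crosses over strand 4. Perm now: [4 3 1 2 5]
Gen 6 (s2^-1): strand 3 crosses under strand 1. Perm now: [4 1 3 2 5]
Gen 7 (s2): strand 1 crosses over strand 3. Perm now: [4 3 1 2 5]

Answer: 4 3 1 2 5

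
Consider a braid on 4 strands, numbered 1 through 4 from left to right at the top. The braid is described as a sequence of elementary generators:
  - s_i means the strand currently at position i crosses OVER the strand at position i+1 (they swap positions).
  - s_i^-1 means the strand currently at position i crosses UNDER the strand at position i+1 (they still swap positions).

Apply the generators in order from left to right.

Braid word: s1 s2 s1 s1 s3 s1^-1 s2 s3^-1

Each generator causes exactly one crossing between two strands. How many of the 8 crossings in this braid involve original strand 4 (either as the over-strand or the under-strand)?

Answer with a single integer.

Gen 1: crossing 1x2. Involves strand 4? no. Count so far: 0
Gen 2: crossing 1x3. Involves strand 4? no. Count so far: 0
Gen 3: crossing 2x3. Involves strand 4? no. Count so far: 0
Gen 4: crossing 3x2. Involves strand 4? no. Count so far: 0
Gen 5: crossing 1x4. Involves strand 4? yes. Count so far: 1
Gen 6: crossing 2x3. Involves strand 4? no. Count so far: 1
Gen 7: crossing 2x4. Involves strand 4? yes. Count so far: 2
Gen 8: crossing 2x1. Involves strand 4? no. Count so far: 2

Answer: 2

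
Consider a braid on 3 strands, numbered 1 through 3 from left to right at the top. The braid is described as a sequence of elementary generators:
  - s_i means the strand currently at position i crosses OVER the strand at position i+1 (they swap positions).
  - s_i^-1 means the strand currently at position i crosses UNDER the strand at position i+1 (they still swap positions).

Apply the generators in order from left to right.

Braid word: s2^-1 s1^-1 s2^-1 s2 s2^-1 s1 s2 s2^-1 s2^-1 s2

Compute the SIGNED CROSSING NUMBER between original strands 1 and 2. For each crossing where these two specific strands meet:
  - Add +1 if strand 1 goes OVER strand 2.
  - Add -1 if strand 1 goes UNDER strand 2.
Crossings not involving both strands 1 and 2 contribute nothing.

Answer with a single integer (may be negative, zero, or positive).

Answer: -3

Derivation:
Gen 1: crossing 2x3. Both 1&2? no. Sum: 0
Gen 2: crossing 1x3. Both 1&2? no. Sum: 0
Gen 3: 1 under 2. Both 1&2? yes. Contrib: -1. Sum: -1
Gen 4: 2 over 1. Both 1&2? yes. Contrib: -1. Sum: -2
Gen 5: 1 under 2. Both 1&2? yes. Contrib: -1. Sum: -3
Gen 6: crossing 3x2. Both 1&2? no. Sum: -3
Gen 7: crossing 3x1. Both 1&2? no. Sum: -3
Gen 8: crossing 1x3. Both 1&2? no. Sum: -3
Gen 9: crossing 3x1. Both 1&2? no. Sum: -3
Gen 10: crossing 1x3. Both 1&2? no. Sum: -3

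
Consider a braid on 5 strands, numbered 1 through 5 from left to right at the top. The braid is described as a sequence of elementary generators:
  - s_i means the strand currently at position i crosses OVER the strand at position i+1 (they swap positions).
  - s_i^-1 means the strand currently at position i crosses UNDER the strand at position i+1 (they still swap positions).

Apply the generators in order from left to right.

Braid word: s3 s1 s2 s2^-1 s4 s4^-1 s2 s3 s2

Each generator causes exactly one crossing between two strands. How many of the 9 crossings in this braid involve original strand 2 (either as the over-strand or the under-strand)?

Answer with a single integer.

Answer: 1

Derivation:
Gen 1: crossing 3x4. Involves strand 2? no. Count so far: 0
Gen 2: crossing 1x2. Involves strand 2? yes. Count so far: 1
Gen 3: crossing 1x4. Involves strand 2? no. Count so far: 1
Gen 4: crossing 4x1. Involves strand 2? no. Count so far: 1
Gen 5: crossing 3x5. Involves strand 2? no. Count so far: 1
Gen 6: crossing 5x3. Involves strand 2? no. Count so far: 1
Gen 7: crossing 1x4. Involves strand 2? no. Count so far: 1
Gen 8: crossing 1x3. Involves strand 2? no. Count so far: 1
Gen 9: crossing 4x3. Involves strand 2? no. Count so far: 1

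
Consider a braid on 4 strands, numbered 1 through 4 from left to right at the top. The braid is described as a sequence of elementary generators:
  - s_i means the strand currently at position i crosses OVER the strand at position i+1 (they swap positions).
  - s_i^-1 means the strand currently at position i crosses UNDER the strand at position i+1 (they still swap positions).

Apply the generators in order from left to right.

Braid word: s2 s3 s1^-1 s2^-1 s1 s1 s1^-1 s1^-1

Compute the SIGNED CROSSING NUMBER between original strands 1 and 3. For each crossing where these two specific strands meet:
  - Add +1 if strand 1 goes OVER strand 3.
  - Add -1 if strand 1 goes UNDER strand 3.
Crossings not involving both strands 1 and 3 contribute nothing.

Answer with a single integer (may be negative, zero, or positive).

Answer: -1

Derivation:
Gen 1: crossing 2x3. Both 1&3? no. Sum: 0
Gen 2: crossing 2x4. Both 1&3? no. Sum: 0
Gen 3: 1 under 3. Both 1&3? yes. Contrib: -1. Sum: -1
Gen 4: crossing 1x4. Both 1&3? no. Sum: -1
Gen 5: crossing 3x4. Both 1&3? no. Sum: -1
Gen 6: crossing 4x3. Both 1&3? no. Sum: -1
Gen 7: crossing 3x4. Both 1&3? no. Sum: -1
Gen 8: crossing 4x3. Both 1&3? no. Sum: -1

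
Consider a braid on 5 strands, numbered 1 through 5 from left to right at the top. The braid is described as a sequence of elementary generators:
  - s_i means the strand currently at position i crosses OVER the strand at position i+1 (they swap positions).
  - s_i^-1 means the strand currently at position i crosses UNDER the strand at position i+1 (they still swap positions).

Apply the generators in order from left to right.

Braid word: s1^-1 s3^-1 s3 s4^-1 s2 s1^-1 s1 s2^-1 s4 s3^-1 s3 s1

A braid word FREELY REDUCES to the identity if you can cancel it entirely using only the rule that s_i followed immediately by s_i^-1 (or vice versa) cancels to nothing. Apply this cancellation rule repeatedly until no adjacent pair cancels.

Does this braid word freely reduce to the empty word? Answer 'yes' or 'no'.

Gen 1 (s1^-1): push. Stack: [s1^-1]
Gen 2 (s3^-1): push. Stack: [s1^-1 s3^-1]
Gen 3 (s3): cancels prior s3^-1. Stack: [s1^-1]
Gen 4 (s4^-1): push. Stack: [s1^-1 s4^-1]
Gen 5 (s2): push. Stack: [s1^-1 s4^-1 s2]
Gen 6 (s1^-1): push. Stack: [s1^-1 s4^-1 s2 s1^-1]
Gen 7 (s1): cancels prior s1^-1. Stack: [s1^-1 s4^-1 s2]
Gen 8 (s2^-1): cancels prior s2. Stack: [s1^-1 s4^-1]
Gen 9 (s4): cancels prior s4^-1. Stack: [s1^-1]
Gen 10 (s3^-1): push. Stack: [s1^-1 s3^-1]
Gen 11 (s3): cancels prior s3^-1. Stack: [s1^-1]
Gen 12 (s1): cancels prior s1^-1. Stack: []
Reduced word: (empty)

Answer: yes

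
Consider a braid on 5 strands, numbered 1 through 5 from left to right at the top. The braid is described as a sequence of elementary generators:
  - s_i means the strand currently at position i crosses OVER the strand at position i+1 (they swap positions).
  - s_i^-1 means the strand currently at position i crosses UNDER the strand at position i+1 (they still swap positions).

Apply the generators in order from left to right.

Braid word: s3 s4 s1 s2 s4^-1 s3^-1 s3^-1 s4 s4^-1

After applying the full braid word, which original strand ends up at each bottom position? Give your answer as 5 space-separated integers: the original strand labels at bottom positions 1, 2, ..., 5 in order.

Gen 1 (s3): strand 3 crosses over strand 4. Perm now: [1 2 4 3 5]
Gen 2 (s4): strand 3 crosses over strand 5. Perm now: [1 2 4 5 3]
Gen 3 (s1): strand 1 crosses over strand 2. Perm now: [2 1 4 5 3]
Gen 4 (s2): strand 1 crosses over strand 4. Perm now: [2 4 1 5 3]
Gen 5 (s4^-1): strand 5 crosses under strand 3. Perm now: [2 4 1 3 5]
Gen 6 (s3^-1): strand 1 crosses under strand 3. Perm now: [2 4 3 1 5]
Gen 7 (s3^-1): strand 3 crosses under strand 1. Perm now: [2 4 1 3 5]
Gen 8 (s4): strand 3 crosses over strand 5. Perm now: [2 4 1 5 3]
Gen 9 (s4^-1): strand 5 crosses under strand 3. Perm now: [2 4 1 3 5]

Answer: 2 4 1 3 5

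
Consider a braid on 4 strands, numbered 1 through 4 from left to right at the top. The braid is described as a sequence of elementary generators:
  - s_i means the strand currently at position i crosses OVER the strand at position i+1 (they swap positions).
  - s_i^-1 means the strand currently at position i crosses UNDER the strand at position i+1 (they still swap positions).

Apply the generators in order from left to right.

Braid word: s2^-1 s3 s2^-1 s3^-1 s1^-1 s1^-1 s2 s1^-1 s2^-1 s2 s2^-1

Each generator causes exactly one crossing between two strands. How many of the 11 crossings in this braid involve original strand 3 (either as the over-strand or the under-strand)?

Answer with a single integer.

Gen 1: crossing 2x3. Involves strand 3? yes. Count so far: 1
Gen 2: crossing 2x4. Involves strand 3? no. Count so far: 1
Gen 3: crossing 3x4. Involves strand 3? yes. Count so far: 2
Gen 4: crossing 3x2. Involves strand 3? yes. Count so far: 3
Gen 5: crossing 1x4. Involves strand 3? no. Count so far: 3
Gen 6: crossing 4x1. Involves strand 3? no. Count so far: 3
Gen 7: crossing 4x2. Involves strand 3? no. Count so far: 3
Gen 8: crossing 1x2. Involves strand 3? no. Count so far: 3
Gen 9: crossing 1x4. Involves strand 3? no. Count so far: 3
Gen 10: crossing 4x1. Involves strand 3? no. Count so far: 3
Gen 11: crossing 1x4. Involves strand 3? no. Count so far: 3

Answer: 3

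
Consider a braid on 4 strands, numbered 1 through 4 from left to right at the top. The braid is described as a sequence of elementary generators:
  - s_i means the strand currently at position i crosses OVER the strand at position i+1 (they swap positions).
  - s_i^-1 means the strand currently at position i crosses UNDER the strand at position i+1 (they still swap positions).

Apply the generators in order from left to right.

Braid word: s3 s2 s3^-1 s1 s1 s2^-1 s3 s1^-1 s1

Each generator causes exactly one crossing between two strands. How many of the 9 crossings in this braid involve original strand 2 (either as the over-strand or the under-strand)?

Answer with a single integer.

Answer: 3

Derivation:
Gen 1: crossing 3x4. Involves strand 2? no. Count so far: 0
Gen 2: crossing 2x4. Involves strand 2? yes. Count so far: 1
Gen 3: crossing 2x3. Involves strand 2? yes. Count so far: 2
Gen 4: crossing 1x4. Involves strand 2? no. Count so far: 2
Gen 5: crossing 4x1. Involves strand 2? no. Count so far: 2
Gen 6: crossing 4x3. Involves strand 2? no. Count so far: 2
Gen 7: crossing 4x2. Involves strand 2? yes. Count so far: 3
Gen 8: crossing 1x3. Involves strand 2? no. Count so far: 3
Gen 9: crossing 3x1. Involves strand 2? no. Count so far: 3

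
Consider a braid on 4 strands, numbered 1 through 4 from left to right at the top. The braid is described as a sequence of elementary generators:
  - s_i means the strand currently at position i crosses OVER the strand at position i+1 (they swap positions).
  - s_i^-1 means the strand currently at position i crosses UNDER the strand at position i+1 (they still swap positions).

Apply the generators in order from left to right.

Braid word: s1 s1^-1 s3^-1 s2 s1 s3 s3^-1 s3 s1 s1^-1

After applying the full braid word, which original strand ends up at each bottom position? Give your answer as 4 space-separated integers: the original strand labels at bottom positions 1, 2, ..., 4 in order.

Answer: 4 1 3 2

Derivation:
Gen 1 (s1): strand 1 crosses over strand 2. Perm now: [2 1 3 4]
Gen 2 (s1^-1): strand 2 crosses under strand 1. Perm now: [1 2 3 4]
Gen 3 (s3^-1): strand 3 crosses under strand 4. Perm now: [1 2 4 3]
Gen 4 (s2): strand 2 crosses over strand 4. Perm now: [1 4 2 3]
Gen 5 (s1): strand 1 crosses over strand 4. Perm now: [4 1 2 3]
Gen 6 (s3): strand 2 crosses over strand 3. Perm now: [4 1 3 2]
Gen 7 (s3^-1): strand 3 crosses under strand 2. Perm now: [4 1 2 3]
Gen 8 (s3): strand 2 crosses over strand 3. Perm now: [4 1 3 2]
Gen 9 (s1): strand 4 crosses over strand 1. Perm now: [1 4 3 2]
Gen 10 (s1^-1): strand 1 crosses under strand 4. Perm now: [4 1 3 2]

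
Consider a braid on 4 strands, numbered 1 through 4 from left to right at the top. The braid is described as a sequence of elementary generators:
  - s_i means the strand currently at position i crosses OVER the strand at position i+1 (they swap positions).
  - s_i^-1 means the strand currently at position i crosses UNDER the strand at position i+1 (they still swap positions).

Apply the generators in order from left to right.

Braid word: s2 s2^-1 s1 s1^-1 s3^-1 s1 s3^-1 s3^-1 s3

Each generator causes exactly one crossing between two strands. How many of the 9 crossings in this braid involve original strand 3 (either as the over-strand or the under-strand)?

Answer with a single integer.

Gen 1: crossing 2x3. Involves strand 3? yes. Count so far: 1
Gen 2: crossing 3x2. Involves strand 3? yes. Count so far: 2
Gen 3: crossing 1x2. Involves strand 3? no. Count so far: 2
Gen 4: crossing 2x1. Involves strand 3? no. Count so far: 2
Gen 5: crossing 3x4. Involves strand 3? yes. Count so far: 3
Gen 6: crossing 1x2. Involves strand 3? no. Count so far: 3
Gen 7: crossing 4x3. Involves strand 3? yes. Count so far: 4
Gen 8: crossing 3x4. Involves strand 3? yes. Count so far: 5
Gen 9: crossing 4x3. Involves strand 3? yes. Count so far: 6

Answer: 6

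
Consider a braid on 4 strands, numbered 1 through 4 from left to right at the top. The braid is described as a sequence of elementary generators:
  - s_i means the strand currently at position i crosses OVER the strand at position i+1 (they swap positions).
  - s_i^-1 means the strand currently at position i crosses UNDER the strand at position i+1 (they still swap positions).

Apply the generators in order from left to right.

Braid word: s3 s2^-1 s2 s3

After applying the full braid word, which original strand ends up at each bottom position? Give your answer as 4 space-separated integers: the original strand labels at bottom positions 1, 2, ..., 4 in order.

Gen 1 (s3): strand 3 crosses over strand 4. Perm now: [1 2 4 3]
Gen 2 (s2^-1): strand 2 crosses under strand 4. Perm now: [1 4 2 3]
Gen 3 (s2): strand 4 crosses over strand 2. Perm now: [1 2 4 3]
Gen 4 (s3): strand 4 crosses over strand 3. Perm now: [1 2 3 4]

Answer: 1 2 3 4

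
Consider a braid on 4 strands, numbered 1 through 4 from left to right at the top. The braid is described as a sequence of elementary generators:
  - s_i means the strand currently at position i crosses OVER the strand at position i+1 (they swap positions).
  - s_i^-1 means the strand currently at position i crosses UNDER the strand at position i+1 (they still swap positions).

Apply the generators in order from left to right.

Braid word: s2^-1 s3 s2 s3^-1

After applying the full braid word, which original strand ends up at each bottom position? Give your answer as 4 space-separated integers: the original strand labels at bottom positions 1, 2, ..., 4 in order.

Answer: 1 4 2 3

Derivation:
Gen 1 (s2^-1): strand 2 crosses under strand 3. Perm now: [1 3 2 4]
Gen 2 (s3): strand 2 crosses over strand 4. Perm now: [1 3 4 2]
Gen 3 (s2): strand 3 crosses over strand 4. Perm now: [1 4 3 2]
Gen 4 (s3^-1): strand 3 crosses under strand 2. Perm now: [1 4 2 3]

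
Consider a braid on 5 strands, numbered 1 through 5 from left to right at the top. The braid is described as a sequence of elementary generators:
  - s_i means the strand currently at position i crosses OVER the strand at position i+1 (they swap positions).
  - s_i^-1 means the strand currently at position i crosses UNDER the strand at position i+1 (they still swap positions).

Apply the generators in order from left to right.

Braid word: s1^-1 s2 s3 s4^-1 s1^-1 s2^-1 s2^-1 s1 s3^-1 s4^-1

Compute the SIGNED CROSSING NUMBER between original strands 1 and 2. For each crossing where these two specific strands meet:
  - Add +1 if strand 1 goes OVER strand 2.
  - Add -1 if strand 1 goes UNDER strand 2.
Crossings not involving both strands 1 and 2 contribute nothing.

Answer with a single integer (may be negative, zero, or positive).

Gen 1: 1 under 2. Both 1&2? yes. Contrib: -1. Sum: -1
Gen 2: crossing 1x3. Both 1&2? no. Sum: -1
Gen 3: crossing 1x4. Both 1&2? no. Sum: -1
Gen 4: crossing 1x5. Both 1&2? no. Sum: -1
Gen 5: crossing 2x3. Both 1&2? no. Sum: -1
Gen 6: crossing 2x4. Both 1&2? no. Sum: -1
Gen 7: crossing 4x2. Both 1&2? no. Sum: -1
Gen 8: crossing 3x2. Both 1&2? no. Sum: -1
Gen 9: crossing 4x5. Both 1&2? no. Sum: -1
Gen 10: crossing 4x1. Both 1&2? no. Sum: -1

Answer: -1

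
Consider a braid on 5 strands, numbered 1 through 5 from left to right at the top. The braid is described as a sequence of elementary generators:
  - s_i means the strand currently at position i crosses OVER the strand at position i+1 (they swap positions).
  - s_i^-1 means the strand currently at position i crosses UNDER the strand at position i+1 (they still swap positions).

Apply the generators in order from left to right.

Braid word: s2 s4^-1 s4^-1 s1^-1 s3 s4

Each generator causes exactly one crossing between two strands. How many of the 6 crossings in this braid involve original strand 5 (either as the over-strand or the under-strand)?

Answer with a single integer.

Answer: 3

Derivation:
Gen 1: crossing 2x3. Involves strand 5? no. Count so far: 0
Gen 2: crossing 4x5. Involves strand 5? yes. Count so far: 1
Gen 3: crossing 5x4. Involves strand 5? yes. Count so far: 2
Gen 4: crossing 1x3. Involves strand 5? no. Count so far: 2
Gen 5: crossing 2x4. Involves strand 5? no. Count so far: 2
Gen 6: crossing 2x5. Involves strand 5? yes. Count so far: 3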